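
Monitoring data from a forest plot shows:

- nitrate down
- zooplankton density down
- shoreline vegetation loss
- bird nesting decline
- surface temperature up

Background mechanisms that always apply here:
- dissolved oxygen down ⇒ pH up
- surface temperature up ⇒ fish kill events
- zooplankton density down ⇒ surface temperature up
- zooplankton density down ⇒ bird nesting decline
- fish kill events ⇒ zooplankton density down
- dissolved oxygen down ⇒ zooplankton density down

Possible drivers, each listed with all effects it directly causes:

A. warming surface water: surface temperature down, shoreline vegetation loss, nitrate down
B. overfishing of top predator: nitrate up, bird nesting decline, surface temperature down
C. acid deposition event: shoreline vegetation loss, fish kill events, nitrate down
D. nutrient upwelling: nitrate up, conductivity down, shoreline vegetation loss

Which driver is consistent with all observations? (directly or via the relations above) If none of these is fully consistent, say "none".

Testing each hypothesis:
(A) warming surface water — nitrate down yes; zooplankton density down NO; shoreline vegetation loss yes; bird nesting decline NO; surface temperature up NO
(B) overfishing of top predator — fails on nitrate down, zooplankton density down, shoreline vegetation loss, surface temperature up (predicts nitrate up, not nitrate down; predicts surface temperature down, not surface temperature up)
(C) acid deposition event — nitrate down yes; zooplankton density down yes (by fish kill events → zooplankton density down); shoreline vegetation loss yes; bird nesting decline yes (by fish kill events → zooplankton density down → bird nesting decline); surface temperature up yes (by fish kill events → zooplankton density down → surface temperature up)
(D) nutrient upwelling — fails on nitrate down, zooplankton density down, bird nesting decline, surface temperature up (predicts nitrate up, not nitrate down)
(C) is the only candidate with no mismatches.

C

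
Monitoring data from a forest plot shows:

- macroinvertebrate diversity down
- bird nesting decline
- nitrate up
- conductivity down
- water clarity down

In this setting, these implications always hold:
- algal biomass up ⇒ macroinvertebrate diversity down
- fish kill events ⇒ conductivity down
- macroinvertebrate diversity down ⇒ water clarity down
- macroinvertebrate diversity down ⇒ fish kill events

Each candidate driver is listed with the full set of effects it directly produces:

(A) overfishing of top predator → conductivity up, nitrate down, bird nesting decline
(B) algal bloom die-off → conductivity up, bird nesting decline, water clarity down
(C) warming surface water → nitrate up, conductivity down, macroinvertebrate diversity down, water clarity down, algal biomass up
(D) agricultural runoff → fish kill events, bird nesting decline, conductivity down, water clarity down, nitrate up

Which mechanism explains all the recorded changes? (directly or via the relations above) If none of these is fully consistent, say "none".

none

Testing each hypothesis:
(A) overfishing of top predator — fails on macroinvertebrate diversity down, nitrate up, conductivity down, water clarity down (predicts nitrate down, not nitrate up; predicts conductivity up, not conductivity down)
(B) algal bloom die-off — fails on macroinvertebrate diversity down, nitrate up, conductivity down (predicts conductivity up, not conductivity down)
(C) warming surface water — macroinvertebrate diversity down match; bird nesting decline miss; nitrate up match; conductivity down match; water clarity down match
(D) agricultural runoff — does not account for macroinvertebrate diversity down
No candidate is consistent with all observations.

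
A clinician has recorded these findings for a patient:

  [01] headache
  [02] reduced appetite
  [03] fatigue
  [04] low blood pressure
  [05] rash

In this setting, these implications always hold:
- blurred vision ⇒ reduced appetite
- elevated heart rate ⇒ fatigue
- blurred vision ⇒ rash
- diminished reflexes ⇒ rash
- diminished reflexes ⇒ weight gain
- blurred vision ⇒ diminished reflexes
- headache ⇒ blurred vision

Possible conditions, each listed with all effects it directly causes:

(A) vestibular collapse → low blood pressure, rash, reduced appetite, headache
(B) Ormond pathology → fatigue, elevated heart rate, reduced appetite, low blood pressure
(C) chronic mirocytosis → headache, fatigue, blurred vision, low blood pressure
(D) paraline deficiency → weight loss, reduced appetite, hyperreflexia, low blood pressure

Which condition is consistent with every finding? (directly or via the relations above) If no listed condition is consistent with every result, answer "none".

Testing each hypothesis:
(A) vestibular collapse — does not account for fatigue
(B) Ormond pathology — does not account for headache, rash
(C) chronic mirocytosis — accounts for every observation (reduced appetite by blurred vision → reduced appetite)
(D) paraline deficiency — does not account for headache, fatigue, rash
(C) is the only candidate with no mismatches.

C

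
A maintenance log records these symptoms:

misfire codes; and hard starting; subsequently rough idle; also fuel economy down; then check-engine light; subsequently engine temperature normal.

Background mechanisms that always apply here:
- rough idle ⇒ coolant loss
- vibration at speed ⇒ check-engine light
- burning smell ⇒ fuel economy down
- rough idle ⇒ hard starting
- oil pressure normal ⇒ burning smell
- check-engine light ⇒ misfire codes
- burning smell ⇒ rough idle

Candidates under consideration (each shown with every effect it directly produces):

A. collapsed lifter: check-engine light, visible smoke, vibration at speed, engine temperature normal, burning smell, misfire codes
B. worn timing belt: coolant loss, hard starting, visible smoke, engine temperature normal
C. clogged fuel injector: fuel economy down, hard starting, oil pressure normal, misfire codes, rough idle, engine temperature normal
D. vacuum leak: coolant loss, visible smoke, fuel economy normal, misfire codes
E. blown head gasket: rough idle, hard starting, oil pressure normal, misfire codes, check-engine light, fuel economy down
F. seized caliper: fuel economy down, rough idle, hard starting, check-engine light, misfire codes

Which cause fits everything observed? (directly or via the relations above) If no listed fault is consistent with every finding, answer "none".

A

For each candidate, compare predicted effects to what was observed:
(A) collapsed lifter — accounts for every observation (hard starting through burning smell → rough idle → hard starting)
(B) worn timing belt — does not account for misfire codes, rough idle, fuel economy down, check-engine light
(C) clogged fuel injector — misfire codes ✓; hard starting ✓; rough idle ✓; fuel economy down ✓; check-engine light ✗; engine temperature normal ✓
(D) vacuum leak — misfire codes ✓; hard starting ✗; rough idle ✗; fuel economy down ✗; check-engine light ✗; engine temperature normal ✗
(E) blown head gasket — does not account for engine temperature normal
(F) seized caliper — does not account for engine temperature normal
(A) alone accounts for all the evidence.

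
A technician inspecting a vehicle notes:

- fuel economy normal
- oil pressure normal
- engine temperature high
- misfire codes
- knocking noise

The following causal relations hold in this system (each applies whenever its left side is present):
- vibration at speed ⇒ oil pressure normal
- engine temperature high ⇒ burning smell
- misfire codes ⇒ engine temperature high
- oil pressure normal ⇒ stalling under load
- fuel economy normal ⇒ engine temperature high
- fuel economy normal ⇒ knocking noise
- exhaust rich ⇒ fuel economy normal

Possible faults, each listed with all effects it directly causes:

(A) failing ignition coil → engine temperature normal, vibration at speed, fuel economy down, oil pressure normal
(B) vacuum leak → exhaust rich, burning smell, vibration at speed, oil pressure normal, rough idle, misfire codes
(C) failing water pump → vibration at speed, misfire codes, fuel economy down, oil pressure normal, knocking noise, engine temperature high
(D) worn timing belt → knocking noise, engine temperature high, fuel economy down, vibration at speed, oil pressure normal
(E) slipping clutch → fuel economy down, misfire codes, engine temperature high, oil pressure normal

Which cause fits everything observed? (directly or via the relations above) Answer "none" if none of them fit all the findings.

Per-candidate check:
(A) failing ignition coil — fuel economy normal -; oil pressure normal +; engine temperature high -; misfire codes -; knocking noise -
(B) vacuum leak — accounts for every observation (fuel economy normal through exhaust rich → fuel economy normal)
(C) failing water pump — fails on fuel economy normal (predicts fuel economy down, not fuel economy normal)
(D) worn timing belt — fuel economy normal -; oil pressure normal +; engine temperature high +; misfire codes -; knocking noise +
(E) slipping clutch — fails on fuel economy normal, knocking noise (predicts fuel economy down, not fuel economy normal)
Only (B) is consistent with every observation.

B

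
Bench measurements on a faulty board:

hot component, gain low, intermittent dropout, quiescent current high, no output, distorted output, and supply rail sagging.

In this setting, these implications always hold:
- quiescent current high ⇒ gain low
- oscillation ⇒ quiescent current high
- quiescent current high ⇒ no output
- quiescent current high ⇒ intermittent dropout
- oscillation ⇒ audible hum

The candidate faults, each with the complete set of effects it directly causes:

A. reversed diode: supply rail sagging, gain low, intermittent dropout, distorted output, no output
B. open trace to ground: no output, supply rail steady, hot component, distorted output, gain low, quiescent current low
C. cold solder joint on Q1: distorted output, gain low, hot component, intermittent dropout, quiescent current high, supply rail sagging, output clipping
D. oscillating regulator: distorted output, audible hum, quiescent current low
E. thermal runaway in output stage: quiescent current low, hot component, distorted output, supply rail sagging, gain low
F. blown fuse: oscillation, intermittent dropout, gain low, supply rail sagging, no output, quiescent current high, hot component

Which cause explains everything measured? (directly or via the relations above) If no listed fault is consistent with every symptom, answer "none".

C

Checking each candidate against the observations:
(A) reversed diode — does not account for hot component, quiescent current high
(B) open trace to ground — fails on intermittent dropout, quiescent current high, supply rail sagging (predicts quiescent current low, not quiescent current high; predicts supply rail steady, not supply rail sagging)
(C) cold solder joint on Q1 — hot component match; gain low match; intermittent dropout match; quiescent current high match; no output match (via quiescent current high → no output); distorted output match; supply rail sagging match
(D) oscillating regulator — hot component miss; gain low miss; intermittent dropout miss; quiescent current high miss; no output miss; distorted output match; supply rail sagging miss
(E) thermal runaway in output stage — hot component match; gain low match; intermittent dropout miss; quiescent current high miss; no output miss; distorted output match; supply rail sagging match
(F) blown fuse — hot component match; gain low match; intermittent dropout match; quiescent current high match; no output match; distorted output miss; supply rail sagging match
(C) alone accounts for all the evidence.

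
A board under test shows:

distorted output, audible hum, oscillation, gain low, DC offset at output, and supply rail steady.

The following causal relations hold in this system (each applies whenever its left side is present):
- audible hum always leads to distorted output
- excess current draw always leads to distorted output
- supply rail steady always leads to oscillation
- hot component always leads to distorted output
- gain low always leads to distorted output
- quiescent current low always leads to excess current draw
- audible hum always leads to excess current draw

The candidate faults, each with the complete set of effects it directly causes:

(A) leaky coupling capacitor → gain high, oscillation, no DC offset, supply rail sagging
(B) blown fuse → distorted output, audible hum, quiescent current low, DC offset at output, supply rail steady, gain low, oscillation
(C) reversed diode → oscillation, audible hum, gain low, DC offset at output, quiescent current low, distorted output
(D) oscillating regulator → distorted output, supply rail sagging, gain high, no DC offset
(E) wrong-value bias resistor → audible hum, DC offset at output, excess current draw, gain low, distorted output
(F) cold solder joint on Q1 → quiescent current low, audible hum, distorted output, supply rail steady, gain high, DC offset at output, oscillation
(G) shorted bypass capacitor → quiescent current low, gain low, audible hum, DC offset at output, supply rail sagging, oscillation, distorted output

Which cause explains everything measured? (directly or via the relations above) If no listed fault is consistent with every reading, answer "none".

B

Testing each hypothesis:
(A) leaky coupling capacitor — fails on distorted output, audible hum, gain low, DC offset at output, supply rail steady (predicts gain high, not gain low; predicts no DC offset, not DC offset at output; predicts supply rail sagging, not supply rail steady)
(B) blown fuse — accounts for every observation
(C) reversed diode — distorted output ✓; audible hum ✓; oscillation ✓; gain low ✓; DC offset at output ✓; supply rail steady ✗
(D) oscillating regulator — fails on audible hum, oscillation, gain low, DC offset at output, supply rail steady (predicts gain high, not gain low; predicts no DC offset, not DC offset at output; predicts supply rail sagging, not supply rail steady)
(E) wrong-value bias resistor — distorted output ✓; audible hum ✓; oscillation ✗; gain low ✓; DC offset at output ✓; supply rail steady ✗
(F) cold solder joint on Q1 — fails on gain low (predicts gain high, not gain low)
(G) shorted bypass capacitor — distorted output ✓; audible hum ✓; oscillation ✓; gain low ✓; DC offset at output ✓; supply rail steady ✗
Only (B) is consistent with every observation.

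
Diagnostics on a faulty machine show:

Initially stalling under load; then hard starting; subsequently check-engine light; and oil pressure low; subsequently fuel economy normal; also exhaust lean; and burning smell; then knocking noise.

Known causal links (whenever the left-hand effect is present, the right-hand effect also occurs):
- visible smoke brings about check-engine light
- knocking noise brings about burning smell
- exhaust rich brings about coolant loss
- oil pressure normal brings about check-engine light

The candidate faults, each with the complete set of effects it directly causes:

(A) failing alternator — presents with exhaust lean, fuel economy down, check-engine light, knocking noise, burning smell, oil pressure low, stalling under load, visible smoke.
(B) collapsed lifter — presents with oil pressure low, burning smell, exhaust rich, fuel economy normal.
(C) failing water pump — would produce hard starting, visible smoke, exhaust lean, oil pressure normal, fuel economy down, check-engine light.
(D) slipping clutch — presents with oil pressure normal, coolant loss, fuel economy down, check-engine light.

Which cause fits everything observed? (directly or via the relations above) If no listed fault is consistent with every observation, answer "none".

Per-candidate check:
(A) failing alternator — fails on hard starting, fuel economy normal (predicts fuel economy down, not fuel economy normal)
(B) collapsed lifter — stalling under load miss; hard starting miss; check-engine light miss; oil pressure low match; fuel economy normal match; exhaust lean miss; burning smell match; knocking noise miss
(C) failing water pump — stalling under load miss; hard starting match; check-engine light match; oil pressure low miss; fuel economy normal miss; exhaust lean match; burning smell miss; knocking noise miss
(D) slipping clutch — fails on stalling under load, hard starting, oil pressure low, fuel economy normal, exhaust lean, burning smell, knocking noise (predicts oil pressure normal, not oil pressure low; predicts fuel economy down, not fuel economy normal)
No candidate is consistent with all observations.

none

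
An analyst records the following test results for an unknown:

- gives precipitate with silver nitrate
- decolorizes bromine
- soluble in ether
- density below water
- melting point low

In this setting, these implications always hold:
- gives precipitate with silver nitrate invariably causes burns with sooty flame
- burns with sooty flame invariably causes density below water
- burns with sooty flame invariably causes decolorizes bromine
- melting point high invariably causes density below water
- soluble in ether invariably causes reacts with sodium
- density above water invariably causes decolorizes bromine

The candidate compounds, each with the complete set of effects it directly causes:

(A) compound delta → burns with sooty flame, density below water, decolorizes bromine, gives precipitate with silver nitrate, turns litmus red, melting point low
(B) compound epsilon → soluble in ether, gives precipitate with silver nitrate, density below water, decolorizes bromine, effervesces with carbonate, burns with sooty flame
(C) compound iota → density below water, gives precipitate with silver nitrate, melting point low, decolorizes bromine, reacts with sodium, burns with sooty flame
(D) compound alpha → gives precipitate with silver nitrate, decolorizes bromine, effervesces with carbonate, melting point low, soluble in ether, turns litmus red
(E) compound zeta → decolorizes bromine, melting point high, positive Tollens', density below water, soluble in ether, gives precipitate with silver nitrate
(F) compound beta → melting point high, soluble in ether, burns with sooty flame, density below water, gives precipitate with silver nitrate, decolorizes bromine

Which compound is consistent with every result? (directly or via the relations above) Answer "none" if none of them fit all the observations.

For each candidate, compare predicted effects to what was observed:
(A) compound delta — gives precipitate with silver nitrate +; decolorizes bromine +; soluble in ether -; density below water +; melting point low +
(B) compound epsilon — gives precipitate with silver nitrate +; decolorizes bromine +; soluble in ether +; density below water +; melting point low -
(C) compound iota — gives precipitate with silver nitrate +; decolorizes bromine +; soluble in ether -; density below water +; melting point low +
(D) compound alpha — accounts for every observation (density below water by gives precipitate with silver nitrate → burns with sooty flame → density below water)
(E) compound zeta — fails on melting point low (predicts melting point high, not melting point low)
(F) compound beta — fails on melting point low (predicts melting point high, not melting point low)
(D) alone accounts for all the evidence.

D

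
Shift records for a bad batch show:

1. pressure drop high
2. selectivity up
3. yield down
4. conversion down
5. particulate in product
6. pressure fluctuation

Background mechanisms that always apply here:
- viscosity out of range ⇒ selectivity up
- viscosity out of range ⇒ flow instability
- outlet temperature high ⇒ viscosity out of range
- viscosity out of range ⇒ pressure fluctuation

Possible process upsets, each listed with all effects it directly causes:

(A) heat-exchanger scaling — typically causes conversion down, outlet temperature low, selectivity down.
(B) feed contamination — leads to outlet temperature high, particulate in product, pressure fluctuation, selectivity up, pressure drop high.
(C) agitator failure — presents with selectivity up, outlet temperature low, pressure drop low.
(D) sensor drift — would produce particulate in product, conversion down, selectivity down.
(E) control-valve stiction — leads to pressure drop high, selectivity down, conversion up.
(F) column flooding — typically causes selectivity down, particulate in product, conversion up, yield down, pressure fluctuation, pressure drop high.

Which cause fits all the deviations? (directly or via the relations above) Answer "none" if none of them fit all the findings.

none

Per-candidate check:
(A) heat-exchanger scaling — pressure drop high -; selectivity up -; yield down -; conversion down +; particulate in product -; pressure fluctuation -
(B) feed contamination — does not account for yield down, conversion down
(C) agitator failure — fails on pressure drop high, yield down, conversion down, particulate in product, pressure fluctuation (predicts pressure drop low, not pressure drop high)
(D) sensor drift — fails on pressure drop high, selectivity up, yield down, pressure fluctuation (predicts selectivity down, not selectivity up)
(E) control-valve stiction — fails on selectivity up, yield down, conversion down, particulate in product, pressure fluctuation (predicts selectivity down, not selectivity up; predicts conversion up, not conversion down)
(F) column flooding — fails on selectivity up, conversion down (predicts selectivity down, not selectivity up; predicts conversion up, not conversion down)
Every candidate fails on at least one observation.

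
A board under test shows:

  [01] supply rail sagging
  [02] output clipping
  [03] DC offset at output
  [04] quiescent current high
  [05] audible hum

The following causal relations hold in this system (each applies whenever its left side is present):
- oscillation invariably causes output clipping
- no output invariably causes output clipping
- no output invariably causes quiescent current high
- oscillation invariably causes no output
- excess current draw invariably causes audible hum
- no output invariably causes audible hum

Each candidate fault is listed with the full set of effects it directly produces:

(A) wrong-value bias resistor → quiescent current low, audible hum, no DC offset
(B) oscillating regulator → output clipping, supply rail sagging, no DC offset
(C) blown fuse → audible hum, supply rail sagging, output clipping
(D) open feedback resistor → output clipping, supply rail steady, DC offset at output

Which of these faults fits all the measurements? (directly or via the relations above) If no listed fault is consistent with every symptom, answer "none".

none

Checking each candidate against the observations:
(A) wrong-value bias resistor — supply rail sagging ✗; output clipping ✗; DC offset at output ✗; quiescent current high ✗; audible hum ✓
(B) oscillating regulator — supply rail sagging ✓; output clipping ✓; DC offset at output ✗; quiescent current high ✗; audible hum ✗
(C) blown fuse — does not account for DC offset at output, quiescent current high
(D) open feedback resistor — fails on supply rail sagging, quiescent current high, audible hum (predicts supply rail steady, not supply rail sagging)
No candidate is consistent with all observations.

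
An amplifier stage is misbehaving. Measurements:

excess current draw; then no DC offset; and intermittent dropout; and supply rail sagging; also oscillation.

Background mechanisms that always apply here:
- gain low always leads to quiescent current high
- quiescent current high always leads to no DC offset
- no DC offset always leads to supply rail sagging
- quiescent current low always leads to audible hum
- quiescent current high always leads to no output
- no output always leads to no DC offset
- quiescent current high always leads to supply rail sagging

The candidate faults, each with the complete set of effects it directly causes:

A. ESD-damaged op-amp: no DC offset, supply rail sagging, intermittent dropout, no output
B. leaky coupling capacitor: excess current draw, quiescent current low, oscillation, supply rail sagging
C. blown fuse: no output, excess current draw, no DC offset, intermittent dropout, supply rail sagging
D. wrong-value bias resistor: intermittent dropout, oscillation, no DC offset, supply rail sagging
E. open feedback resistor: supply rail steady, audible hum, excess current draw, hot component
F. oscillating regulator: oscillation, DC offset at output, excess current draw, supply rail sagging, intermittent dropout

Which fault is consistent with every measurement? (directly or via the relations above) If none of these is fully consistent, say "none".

none

Testing each hypothesis:
(A) ESD-damaged op-amp — does not account for excess current draw, oscillation
(B) leaky coupling capacitor — does not account for no DC offset, intermittent dropout
(C) blown fuse — excess current draw yes; no DC offset yes; intermittent dropout yes; supply rail sagging yes; oscillation NO
(D) wrong-value bias resistor — does not account for excess current draw
(E) open feedback resistor — excess current draw yes; no DC offset NO; intermittent dropout NO; supply rail sagging NO; oscillation NO
(F) oscillating regulator — fails on no DC offset (predicts DC offset at output, not no DC offset)
No candidate is consistent with all observations.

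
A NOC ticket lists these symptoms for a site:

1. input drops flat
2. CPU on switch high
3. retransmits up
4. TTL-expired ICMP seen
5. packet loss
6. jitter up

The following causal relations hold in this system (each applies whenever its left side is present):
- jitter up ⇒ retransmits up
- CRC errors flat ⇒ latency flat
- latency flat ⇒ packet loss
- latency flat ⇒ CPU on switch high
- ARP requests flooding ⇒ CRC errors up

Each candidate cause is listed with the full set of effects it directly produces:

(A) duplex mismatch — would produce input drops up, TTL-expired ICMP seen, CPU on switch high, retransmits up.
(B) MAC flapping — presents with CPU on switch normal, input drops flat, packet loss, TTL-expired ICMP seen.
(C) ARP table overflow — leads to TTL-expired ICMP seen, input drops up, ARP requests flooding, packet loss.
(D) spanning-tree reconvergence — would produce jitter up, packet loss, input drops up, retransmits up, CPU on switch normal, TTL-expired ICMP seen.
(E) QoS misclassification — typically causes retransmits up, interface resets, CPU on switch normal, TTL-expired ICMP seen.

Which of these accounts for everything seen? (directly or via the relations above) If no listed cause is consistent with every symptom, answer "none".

none

Checking each candidate against the observations:
(A) duplex mismatch — fails on input drops flat, packet loss, jitter up (predicts input drops up, not input drops flat)
(B) MAC flapping — input drops flat +; CPU on switch high -; retransmits up -; TTL-expired ICMP seen +; packet loss +; jitter up -
(C) ARP table overflow — input drops flat -; CPU on switch high -; retransmits up -; TTL-expired ICMP seen +; packet loss +; jitter up -
(D) spanning-tree reconvergence — fails on input drops flat, CPU on switch high (predicts input drops up, not input drops flat; predicts CPU on switch normal, not CPU on switch high)
(E) QoS misclassification — input drops flat -; CPU on switch high -; retransmits up +; TTL-expired ICMP seen +; packet loss -; jitter up -
None of the listed candidates fits everything.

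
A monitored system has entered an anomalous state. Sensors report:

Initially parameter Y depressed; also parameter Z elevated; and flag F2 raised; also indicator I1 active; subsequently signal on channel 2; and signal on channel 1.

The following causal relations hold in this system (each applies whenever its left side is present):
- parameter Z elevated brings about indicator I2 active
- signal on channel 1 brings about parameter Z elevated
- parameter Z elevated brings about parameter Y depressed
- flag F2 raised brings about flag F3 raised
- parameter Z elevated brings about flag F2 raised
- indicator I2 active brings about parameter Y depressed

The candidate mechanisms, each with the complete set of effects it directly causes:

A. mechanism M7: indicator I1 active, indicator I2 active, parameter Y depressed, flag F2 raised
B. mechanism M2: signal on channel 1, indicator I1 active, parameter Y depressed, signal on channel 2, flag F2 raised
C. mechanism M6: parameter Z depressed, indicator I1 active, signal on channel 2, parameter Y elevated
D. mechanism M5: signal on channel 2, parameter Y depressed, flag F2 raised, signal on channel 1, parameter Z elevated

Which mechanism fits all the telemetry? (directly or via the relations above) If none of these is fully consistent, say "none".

B

For each candidate, compare predicted effects to what was observed:
(A) mechanism M7 — parameter Y depressed yes; parameter Z elevated NO; flag F2 raised yes; indicator I1 active yes; signal on channel 2 NO; signal on channel 1 NO
(B) mechanism M2 — parameter Y depressed yes; parameter Z elevated yes (through signal on channel 1 → parameter Z elevated); flag F2 raised yes; indicator I1 active yes; signal on channel 2 yes; signal on channel 1 yes
(C) mechanism M6 — parameter Y depressed NO; parameter Z elevated NO; flag F2 raised NO; indicator I1 active yes; signal on channel 2 yes; signal on channel 1 NO
(D) mechanism M5 — does not account for indicator I1 active
Only (B) is consistent with every observation.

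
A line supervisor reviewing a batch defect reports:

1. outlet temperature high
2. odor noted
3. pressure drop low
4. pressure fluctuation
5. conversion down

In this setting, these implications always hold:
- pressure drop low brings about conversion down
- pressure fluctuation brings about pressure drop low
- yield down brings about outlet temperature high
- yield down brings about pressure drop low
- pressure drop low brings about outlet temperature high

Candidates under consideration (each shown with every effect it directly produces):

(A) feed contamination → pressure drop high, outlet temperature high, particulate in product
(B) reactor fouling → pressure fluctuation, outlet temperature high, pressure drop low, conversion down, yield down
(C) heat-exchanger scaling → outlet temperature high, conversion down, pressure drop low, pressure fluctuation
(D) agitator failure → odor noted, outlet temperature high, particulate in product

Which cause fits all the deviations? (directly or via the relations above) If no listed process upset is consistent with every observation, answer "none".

Testing each hypothesis:
(A) feed contamination — fails on odor noted, pressure drop low, pressure fluctuation, conversion down (predicts pressure drop high, not pressure drop low)
(B) reactor fouling — outlet temperature high match; odor noted miss; pressure drop low match; pressure fluctuation match; conversion down match
(C) heat-exchanger scaling — outlet temperature high match; odor noted miss; pressure drop low match; pressure fluctuation match; conversion down match
(D) agitator failure — outlet temperature high match; odor noted match; pressure drop low miss; pressure fluctuation miss; conversion down miss
None of the listed candidates fits everything.

none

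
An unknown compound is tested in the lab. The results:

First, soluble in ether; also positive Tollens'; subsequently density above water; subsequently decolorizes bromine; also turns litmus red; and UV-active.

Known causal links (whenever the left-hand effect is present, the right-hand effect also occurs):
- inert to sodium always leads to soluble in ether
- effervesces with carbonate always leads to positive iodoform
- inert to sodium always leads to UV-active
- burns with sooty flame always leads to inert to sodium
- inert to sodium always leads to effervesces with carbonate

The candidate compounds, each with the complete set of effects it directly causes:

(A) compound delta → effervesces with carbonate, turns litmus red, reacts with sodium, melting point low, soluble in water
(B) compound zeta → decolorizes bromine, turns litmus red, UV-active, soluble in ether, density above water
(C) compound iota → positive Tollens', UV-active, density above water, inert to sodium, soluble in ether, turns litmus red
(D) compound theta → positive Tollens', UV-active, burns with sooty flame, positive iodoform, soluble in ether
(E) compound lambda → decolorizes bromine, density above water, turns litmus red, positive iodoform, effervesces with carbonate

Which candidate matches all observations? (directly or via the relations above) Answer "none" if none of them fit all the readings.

Per-candidate check:
(A) compound delta — soluble in ether -; positive Tollens' -; density above water -; decolorizes bromine -; turns litmus red +; UV-active -
(B) compound zeta — does not account for positive Tollens'
(C) compound iota — soluble in ether +; positive Tollens' +; density above water +; decolorizes bromine -; turns litmus red +; UV-active +
(D) compound theta — soluble in ether +; positive Tollens' +; density above water -; decolorizes bromine -; turns litmus red -; UV-active +
(E) compound lambda — does not account for soluble in ether, positive Tollens', UV-active
Every candidate fails on at least one observation.

none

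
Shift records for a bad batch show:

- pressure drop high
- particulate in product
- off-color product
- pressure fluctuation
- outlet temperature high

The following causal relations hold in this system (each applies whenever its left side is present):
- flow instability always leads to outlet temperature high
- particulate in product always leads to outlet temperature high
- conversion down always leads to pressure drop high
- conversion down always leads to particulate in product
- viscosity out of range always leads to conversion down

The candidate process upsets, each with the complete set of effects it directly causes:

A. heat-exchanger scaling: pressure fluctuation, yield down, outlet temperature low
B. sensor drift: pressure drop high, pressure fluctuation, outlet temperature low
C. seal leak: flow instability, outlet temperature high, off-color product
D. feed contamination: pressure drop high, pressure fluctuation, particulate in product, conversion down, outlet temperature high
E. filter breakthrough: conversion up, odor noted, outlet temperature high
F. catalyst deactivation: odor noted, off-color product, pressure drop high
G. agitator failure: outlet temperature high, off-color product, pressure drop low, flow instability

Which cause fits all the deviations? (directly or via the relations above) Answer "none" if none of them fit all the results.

none

Checking each candidate against the observations:
(A) heat-exchanger scaling — pressure drop high miss; particulate in product miss; off-color product miss; pressure fluctuation match; outlet temperature high miss
(B) sensor drift — pressure drop high match; particulate in product miss; off-color product miss; pressure fluctuation match; outlet temperature high miss
(C) seal leak — does not account for pressure drop high, particulate in product, pressure fluctuation
(D) feed contamination — pressure drop high match; particulate in product match; off-color product miss; pressure fluctuation match; outlet temperature high match
(E) filter breakthrough — does not account for pressure drop high, particulate in product, off-color product, pressure fluctuation
(F) catalyst deactivation — pressure drop high match; particulate in product miss; off-color product match; pressure fluctuation miss; outlet temperature high miss
(G) agitator failure — fails on pressure drop high, particulate in product, pressure fluctuation (predicts pressure drop low, not pressure drop high)
None of the listed candidates fits everything.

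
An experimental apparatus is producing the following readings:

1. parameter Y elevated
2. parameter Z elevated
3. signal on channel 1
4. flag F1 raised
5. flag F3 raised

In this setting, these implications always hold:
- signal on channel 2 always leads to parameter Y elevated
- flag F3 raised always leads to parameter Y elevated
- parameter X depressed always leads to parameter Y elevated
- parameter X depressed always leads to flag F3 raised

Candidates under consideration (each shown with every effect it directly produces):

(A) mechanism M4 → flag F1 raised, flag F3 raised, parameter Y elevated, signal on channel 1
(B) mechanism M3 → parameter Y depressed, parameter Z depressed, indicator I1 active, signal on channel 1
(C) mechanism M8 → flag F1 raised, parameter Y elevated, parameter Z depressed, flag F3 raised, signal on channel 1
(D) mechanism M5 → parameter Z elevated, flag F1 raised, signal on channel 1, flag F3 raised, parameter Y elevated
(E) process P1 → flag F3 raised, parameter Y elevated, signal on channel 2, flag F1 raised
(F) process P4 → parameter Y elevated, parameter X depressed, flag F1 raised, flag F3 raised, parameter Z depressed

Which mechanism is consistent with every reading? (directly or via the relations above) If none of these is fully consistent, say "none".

D

Per-candidate check:
(A) mechanism M4 — parameter Y elevated yes; parameter Z elevated NO; signal on channel 1 yes; flag F1 raised yes; flag F3 raised yes
(B) mechanism M3 — parameter Y elevated NO; parameter Z elevated NO; signal on channel 1 yes; flag F1 raised NO; flag F3 raised NO
(C) mechanism M8 — parameter Y elevated yes; parameter Z elevated NO; signal on channel 1 yes; flag F1 raised yes; flag F3 raised yes
(D) mechanism M5 — parameter Y elevated yes; parameter Z elevated yes; signal on channel 1 yes; flag F1 raised yes; flag F3 raised yes
(E) process P1 — does not account for parameter Z elevated, signal on channel 1
(F) process P4 — fails on parameter Z elevated, signal on channel 1 (predicts parameter Z depressed, not parameter Z elevated)
Only (D) is consistent with every observation.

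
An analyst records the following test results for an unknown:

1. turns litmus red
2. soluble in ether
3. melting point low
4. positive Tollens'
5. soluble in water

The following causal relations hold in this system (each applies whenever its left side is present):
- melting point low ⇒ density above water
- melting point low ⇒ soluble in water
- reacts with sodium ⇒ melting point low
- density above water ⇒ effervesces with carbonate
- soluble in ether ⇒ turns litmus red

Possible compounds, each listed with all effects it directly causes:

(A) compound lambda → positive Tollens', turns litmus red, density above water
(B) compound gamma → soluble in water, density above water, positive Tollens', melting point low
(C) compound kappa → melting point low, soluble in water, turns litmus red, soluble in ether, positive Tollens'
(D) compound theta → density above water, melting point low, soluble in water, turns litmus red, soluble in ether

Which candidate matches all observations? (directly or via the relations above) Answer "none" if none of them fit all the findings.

C

Testing each hypothesis:
(A) compound lambda — turns litmus red +; soluble in ether -; melting point low -; positive Tollens' +; soluble in water -
(B) compound gamma — does not account for turns litmus red, soluble in ether
(C) compound kappa — turns litmus red +; soluble in ether +; melting point low +; positive Tollens' +; soluble in water +
(D) compound theta — does not account for positive Tollens'
Only (C) is consistent with every observation.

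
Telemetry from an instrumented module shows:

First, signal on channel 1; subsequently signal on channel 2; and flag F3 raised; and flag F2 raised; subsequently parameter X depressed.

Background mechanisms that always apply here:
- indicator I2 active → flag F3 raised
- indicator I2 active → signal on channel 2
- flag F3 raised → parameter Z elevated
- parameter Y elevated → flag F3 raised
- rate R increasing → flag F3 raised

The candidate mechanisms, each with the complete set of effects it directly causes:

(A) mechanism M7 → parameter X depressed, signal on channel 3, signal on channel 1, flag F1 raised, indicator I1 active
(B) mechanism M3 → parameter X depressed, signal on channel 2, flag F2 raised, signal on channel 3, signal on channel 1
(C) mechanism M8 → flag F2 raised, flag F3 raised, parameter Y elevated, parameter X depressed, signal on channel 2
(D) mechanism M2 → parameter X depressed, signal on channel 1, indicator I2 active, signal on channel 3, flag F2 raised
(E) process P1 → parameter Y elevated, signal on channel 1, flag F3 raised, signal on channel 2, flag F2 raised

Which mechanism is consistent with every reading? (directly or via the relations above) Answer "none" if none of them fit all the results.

Per-candidate check:
(A) mechanism M7 — does not account for signal on channel 2, flag F3 raised, flag F2 raised
(B) mechanism M3 — does not account for flag F3 raised
(C) mechanism M8 — does not account for signal on channel 1
(D) mechanism M2 — signal on channel 1 +; signal on channel 2 + (through indicator I2 active → signal on channel 2); flag F3 raised + (through indicator I2 active → flag F3 raised); flag F2 raised +; parameter X depressed +
(E) process P1 — signal on channel 1 +; signal on channel 2 +; flag F3 raised +; flag F2 raised +; parameter X depressed -
Only (D) is consistent with every observation.

D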